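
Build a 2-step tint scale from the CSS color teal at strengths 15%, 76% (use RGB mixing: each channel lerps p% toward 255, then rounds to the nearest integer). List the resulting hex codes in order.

#269393, #c2e1e1

CSS teal is rgb(0, 128, 128).
15%: (0 + 38.25 = 38.25→38, 128 + 19.05 = 147.05→147, 128 + 19.05 = 147.05→147) → #269393
76%: (0 + 193.8 = 193.8→194, 128 + 96.52 = 224.52→225, 128 + 96.52 = 224.52→225) → #c2e1e1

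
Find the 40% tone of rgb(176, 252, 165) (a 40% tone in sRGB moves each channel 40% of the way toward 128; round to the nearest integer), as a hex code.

#9DCA96

Per channel, c → c + 0.4(128 − c):
  R: 176 − 19.2 = 156.8 → 157
  G: 252 − 49.6 = 202.4 → 202
  B: 165 + 0.4×(128−165) = 165 − 14.8 = 150.2 → 150
rgb(157, 202, 150) = #9DCA96.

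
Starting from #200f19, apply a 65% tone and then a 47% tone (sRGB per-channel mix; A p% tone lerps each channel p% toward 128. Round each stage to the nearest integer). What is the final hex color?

#6e6b6d

#200f19 is rgb(32, 15, 25).
Lerp each channel 65% toward 128:
  R: 32 + 0.65×(128−32) = 32 + 62.4 = 94.4 → 94
  G: 15 + 0.65×(128−15) = 15 + 73.45 = 88.45 → 88
  B: 25 + 0.65×(128−25) = 25 + 66.95 = 91.95 → 92
After the tone: rgb(94, 88, 92) = #5e585c.
Per channel, c → c + 0.47(128 − c):
  R: 94 + 0.47×(128−94) = 94 + 15.98 = 109.98 → 110
  G: 88 + 0.47×(128−88) = 88 + 18.8 = 106.8 → 107
  B: 92 + 0.47×(128−92) = 92 + 16.92 = 108.92 → 109
rgb(110, 107, 109) = #6e6b6d.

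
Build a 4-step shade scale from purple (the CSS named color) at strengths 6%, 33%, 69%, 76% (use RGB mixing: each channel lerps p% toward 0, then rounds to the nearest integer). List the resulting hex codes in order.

CSS purple is rgb(128, 0, 128).
6%: (128 − 7.68 = 120.32→120, 0→0, 128 − 7.68 = 120.32→120) → #780078
33%: (128 − 42.24 = 85.76→86, 0→0, 128 − 42.24 = 85.76→86) → #560056
69%: (128 − 88.32 = 39.68→40, 0→0, 128 − 88.32 = 39.68→40) → #280028
76%: (128 − 97.28 = 30.72→31, 0→0, 128 − 97.28 = 30.72→31) → #1F001F

#780078, #560056, #280028, #1F001F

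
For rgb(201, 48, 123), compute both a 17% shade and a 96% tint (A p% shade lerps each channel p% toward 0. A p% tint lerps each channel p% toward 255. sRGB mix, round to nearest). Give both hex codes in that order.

17% shade:
  R: 201 + 0.17×(0−201) = 201 − 34.17 = 166.83 → 167
  G: 48 + 0.17×(0−48) = 48 − 8.16 = 39.84 → 40
  B: 123 + 0.17×(0−123) = 123 − 20.91 = 102.09 → 102
  → #a72866
96% tint:
  R: 201 + 51.84 = 252.84 → 253
  G: 48 + 198.72 = 246.72 → 247
  B: 123 + 0.96×(255−123) = 123 + 126.72 = 249.72 → 250
  → #fdf7fa

#a72866, #fdf7fa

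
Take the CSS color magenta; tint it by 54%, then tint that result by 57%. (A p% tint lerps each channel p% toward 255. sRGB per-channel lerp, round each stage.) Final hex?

CSS magenta is rgb(255, 0, 255).
Per channel, c → c + 0.54(255 − c):
  R: 255 + 0.54×(255−255) = 255 + 0 = 255 → 255
  G: 0 + 137.7 = 137.7 → 138
  B: 255 + 0.54×(255−255) = 255 + 0 = 255 → 255
After the tint: rgb(255, 138, 255) = #FF8AFF.
Per channel, c → c + 0.57(255 − c):
  R: 255 + 0.57×(255−255) = 255 + 0 = 255 → 255
  G: 138 + 0.57×(255−138) = 138 + 66.69 = 204.69 → 205
  B: 255 + 0 = 255 → 255
rgb(255, 205, 255) = #FFCDFF.

#FFCDFF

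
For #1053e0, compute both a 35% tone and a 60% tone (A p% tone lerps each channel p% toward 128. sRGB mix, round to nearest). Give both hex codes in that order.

#1053e0 is rgb(16, 83, 224).
35% tone:
  R: 16 + 0.35×(128−16) = 16 + 39.2 = 55.2 → 55
  G: 83 + 0.35×(128−83) = 83 + 15.75 = 98.75 → 99
  B: 224 − 33.6 = 190.4 → 190
  → #3763be
60% tone:
  R: 16 + 0.6×(128−16) = 16 + 67.2 = 83.2 → 83
  G: 83 + 0.6×(128−83) = 83 + 27 = 110 → 110
  B: 224 + 0.6×(128−224) = 224 − 57.6 = 166.4 → 166
  → #536ea6

#3763be, #536ea6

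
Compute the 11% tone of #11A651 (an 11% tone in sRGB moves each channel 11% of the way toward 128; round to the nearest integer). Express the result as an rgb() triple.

#11A651 is rgb(17, 166, 81).
Per channel, c → c + 0.11(128 − c):
  R: 17 + 12.21 = 29.21 → 29
  G: 166 + 0.11×(128−166) = 166 − 4.18 = 161.82 → 162
  B: 81 + 0.11×(128−81) = 81 + 5.17 = 86.17 → 86

rgb(29, 162, 86)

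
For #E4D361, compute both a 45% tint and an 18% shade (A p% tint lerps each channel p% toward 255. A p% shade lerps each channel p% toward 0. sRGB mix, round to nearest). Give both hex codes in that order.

#F0E7A8, #BBAD50

#E4D361 is rgb(228, 211, 97).
45% tint:
  R: 228 + 0.45×(255−228) = 228 + 12.15 = 240.15 → 240
  G: 211 + 0.45×(255−211) = 211 + 19.8 = 230.8 → 231
  B: 97 + 0.45×(255−97) = 97 + 71.1 = 168.1 → 168
  → #F0E7A8
18% shade:
  R: 228 − 41.04 = 186.96 → 187
  G: 211 + 0.18×(0−211) = 211 − 37.98 = 173.02 → 173
  B: 97 + 0.18×(0−97) = 97 − 17.46 = 79.54 → 80
  → #BBAD50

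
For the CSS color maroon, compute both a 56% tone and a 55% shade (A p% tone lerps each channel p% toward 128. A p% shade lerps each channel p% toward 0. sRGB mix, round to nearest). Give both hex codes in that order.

#804848, #3A0000

CSS maroon is rgb(128, 0, 0).
56% tone:
  R: 128 + 0.56×(128−128) = 128 + 0 = 128 → 128
  G: 0 + 71.68 = 71.68 → 72
  B: 0 + 0.56×(128−0) = 0 + 71.68 = 71.68 → 72
  → #804848
55% shade:
  R: 128 − 70.4 = 57.6 → 58
  G: 0 + 0.55×(0−0) = 0 + 0 = 0 → 0
  B: 0 + 0 = 0 → 0
  → #3A0000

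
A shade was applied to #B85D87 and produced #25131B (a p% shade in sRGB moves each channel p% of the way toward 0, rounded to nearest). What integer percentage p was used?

80%

#B85D87 is rgb(184, 93, 135); #25131B is rgb(37, 19, 27).
On the R channel (widest range): 37 ≈ 184 + (p/100)(0 − 184), so p ≈ 100×(37 − 184)/(0 − 184) = -14700/-184 = 79.89.
p = 80 reproduces all three channels after rounding.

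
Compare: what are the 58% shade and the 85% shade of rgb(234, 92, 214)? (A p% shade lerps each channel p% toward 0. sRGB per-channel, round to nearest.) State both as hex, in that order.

#62275A, #230E20

58% shade:
  R: 234 + 0.58×(0−234) = 234 − 135.72 = 98.28 → 98
  G: 92 + 0.58×(0−92) = 92 − 53.36 = 38.64 → 39
  B: 214 + 0.58×(0−214) = 214 − 124.12 = 89.88 → 90
  → #62275A
85% shade:
  R: 234 + 0.85×(0−234) = 234 − 198.9 = 35.1 → 35
  G: 92 + 0.85×(0−92) = 92 − 78.2 = 13.8 → 14
  B: 214 + 0.85×(0−214) = 214 − 181.9 = 32.1 → 32
  → #230E20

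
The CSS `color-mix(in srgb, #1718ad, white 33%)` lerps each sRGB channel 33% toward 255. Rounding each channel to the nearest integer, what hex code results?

#1718ad is rgb(23, 24, 173).
Per channel, c → c + 0.33(255 − c):
  R: 23 + 0.33×(255−23) = 23 + 76.56 = 99.56 → 100
  G: 24 + 0.33×(255−24) = 24 + 76.23 = 100.23 → 100
  B: 173 + 27.06 = 200.06 → 200
rgb(100, 100, 200) = #6464c8.

#6464c8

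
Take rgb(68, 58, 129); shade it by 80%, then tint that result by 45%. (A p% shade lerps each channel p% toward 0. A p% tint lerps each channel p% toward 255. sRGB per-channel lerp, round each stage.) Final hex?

#7a7981

Per channel, c → c + 0.8(0 − c):
  R: 68 − 54.4 = 13.6 → 14
  G: 58 + 0.8×(0−58) = 58 − 46.4 = 11.6 → 12
  B: 129 − 103.2 = 25.8 → 26
After the shade: rgb(14, 12, 26) = #0e0c1a.
A 45% tint moves each channel 45% toward 255:
  R: 14 + 108.45 = 122.45 → 122
  G: 12 + 109.35 = 121.35 → 121
  B: 26 + 0.45×(255−26) = 26 + 103.05 = 129.05 → 129
rgb(122, 121, 129) = #7a7981.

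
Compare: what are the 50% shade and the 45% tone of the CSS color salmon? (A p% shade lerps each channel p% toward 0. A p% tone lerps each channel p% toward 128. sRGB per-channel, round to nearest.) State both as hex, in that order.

CSS salmon is rgb(250, 128, 114).
50% shade:
  R: 250 + 0.5×(0−250) = 250 − 125 = 125 → 125
  G: 128 + 0.5×(0−128) = 128 − 64 = 64 → 64
  B: 114 + 0.5×(0−114) = 114 − 57 = 57 → 57
  → #7D4039
45% tone:
  R: 250 + 0.45×(128−250) = 250 − 54.9 = 195.1 → 195
  G: 128 + 0 = 128 → 128
  B: 114 + 6.3 = 120.3 → 120
  → #C38078

#7D4039, #C38078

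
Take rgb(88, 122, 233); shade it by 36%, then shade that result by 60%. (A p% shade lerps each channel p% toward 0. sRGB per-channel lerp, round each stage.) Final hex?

Lerp each channel 36% toward 0:
  R: 88 + 0.36×(0−88) = 88 − 31.68 = 56.32 → 56
  G: 122 − 43.92 = 78.08 → 78
  B: 233 − 83.88 = 149.12 → 149
After the shade: rgb(56, 78, 149) = #384E95.
A 60% shade moves each channel 60% toward 0:
  R: 56 + 0.6×(0−56) = 56 − 33.6 = 22.4 → 22
  G: 78 − 46.8 = 31.2 → 31
  B: 149 + 0.6×(0−149) = 149 − 89.4 = 59.6 → 60
rgb(22, 31, 60) = #161F3C.

#161F3C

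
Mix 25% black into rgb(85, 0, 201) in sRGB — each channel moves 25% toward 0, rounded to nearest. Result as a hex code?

Lerp each channel 25% toward 0:
  R: 85 + 0.25×(0−85) = 85 − 21.25 = 63.75 → 64
  G: 0 + 0 = 0 → 0
  B: 201 − 50.25 = 150.75 → 151
rgb(64, 0, 151) = #400097.

#400097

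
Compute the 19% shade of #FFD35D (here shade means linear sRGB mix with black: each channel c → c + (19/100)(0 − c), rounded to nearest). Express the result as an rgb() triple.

#FFD35D is rgb(255, 211, 93).
A 19% shade moves each channel 19% toward 0:
  R: 255 + 0.19×(0−255) = 255 − 48.45 = 206.55 → 207
  G: 211 + 0.19×(0−211) = 211 − 40.09 = 170.91 → 171
  B: 93 − 17.67 = 75.33 → 75

rgb(207, 171, 75)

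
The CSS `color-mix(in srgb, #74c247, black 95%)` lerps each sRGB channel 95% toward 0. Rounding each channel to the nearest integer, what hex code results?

#060a04

#74c247 is rgb(116, 194, 71).
A 95% shade moves each channel 95% toward 0:
  R: 116 + 0.95×(0−116) = 116 − 110.2 = 5.8 → 6
  G: 194 + 0.95×(0−194) = 194 − 184.3 = 9.7 → 10
  B: 71 − 67.45 = 3.55 → 4
rgb(6, 10, 4) = #060a04.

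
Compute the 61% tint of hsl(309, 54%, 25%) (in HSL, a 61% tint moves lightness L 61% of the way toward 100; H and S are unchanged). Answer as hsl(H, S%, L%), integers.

L moves 61% from 25 toward 100: 25 + 45.75 = 70.75 → 71.
H and S are unchanged.

hsl(309, 54%, 71%)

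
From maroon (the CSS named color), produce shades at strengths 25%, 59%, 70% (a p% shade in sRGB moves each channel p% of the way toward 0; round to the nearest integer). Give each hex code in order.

#600000, #340000, #260000

CSS maroon is rgb(128, 0, 0).
25%: (128 − 32 = 96→96, 0→0, 0→0) → #600000
59%: (128 − 75.52 = 52.48→52, 0→0, 0→0) → #340000
70%: (128 − 89.6 = 38.4→38, 0→0, 0→0) → #260000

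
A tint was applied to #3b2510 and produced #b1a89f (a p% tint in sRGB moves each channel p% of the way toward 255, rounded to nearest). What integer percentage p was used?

#3b2510 is rgb(59, 37, 16); #b1a89f is rgb(177, 168, 159).
On the B channel (widest range): 159 ≈ 16 + (p/100)(255 − 16), so p ≈ 100×(159 − 16)/(255 − 16) = 14300/239 = 59.83.
p = 60 reproduces all three channels after rounding.

60%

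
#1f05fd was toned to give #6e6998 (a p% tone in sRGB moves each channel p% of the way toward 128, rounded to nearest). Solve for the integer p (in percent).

81%

#1f05fd is rgb(31, 5, 253); #6e6998 is rgb(110, 105, 152).
On the B channel (widest range): 152 ≈ 253 + (p/100)(128 − 253), so p ≈ 100×(152 − 253)/(128 − 253) = -10100/-125 = 80.80.
p = 81 reproduces all three channels after rounding.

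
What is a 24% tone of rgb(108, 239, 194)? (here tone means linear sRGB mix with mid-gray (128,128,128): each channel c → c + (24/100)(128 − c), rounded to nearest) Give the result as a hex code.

#71D4B2

A 24% tone moves each channel 24% toward 128:
  R: 108 + 4.8 = 112.8 → 113
  G: 239 + 0.24×(128−239) = 239 − 26.64 = 212.36 → 212
  B: 194 − 15.84 = 178.16 → 178
rgb(113, 212, 178) = #71D4B2.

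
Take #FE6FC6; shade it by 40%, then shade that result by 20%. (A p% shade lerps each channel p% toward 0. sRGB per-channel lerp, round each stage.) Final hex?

#FE6FC6 is rgb(254, 111, 198).
Lerp each channel 40% toward 0:
  R: 254 + 0.4×(0−254) = 254 − 101.6 = 152.4 → 152
  G: 111 + 0.4×(0−111) = 111 − 44.4 = 66.6 → 67
  B: 198 − 79.2 = 118.8 → 119
After the shade: rgb(152, 67, 119) = #984377.
Lerp each channel 20% toward 0:
  R: 152 − 30.4 = 121.6 → 122
  G: 67 + 0.2×(0−67) = 67 − 13.4 = 53.6 → 54
  B: 119 + 0.2×(0−119) = 119 − 23.8 = 95.2 → 95
rgb(122, 54, 95) = #7A365F.

#7A365F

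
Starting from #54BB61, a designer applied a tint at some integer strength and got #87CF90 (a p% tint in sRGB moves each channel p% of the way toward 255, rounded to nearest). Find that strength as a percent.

30%

#54BB61 is rgb(84, 187, 97); #87CF90 is rgb(135, 207, 144).
On the R channel (widest range): 135 ≈ 84 + (p/100)(255 − 84), so p ≈ 100×(135 − 84)/(255 − 84) = 5100/171 = 29.82.
p = 30 reproduces all three channels after rounding.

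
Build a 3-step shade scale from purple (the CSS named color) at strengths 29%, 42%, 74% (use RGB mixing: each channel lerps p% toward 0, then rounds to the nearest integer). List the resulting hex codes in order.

#5b005b, #4a004a, #210021

CSS purple is rgb(128, 0, 128).
29%: (128 − 37.12 = 90.88→91, 0→0, 128 − 37.12 = 90.88→91) → #5b005b
42%: (128 − 53.76 = 74.24→74, 0→0, 128 − 53.76 = 74.24→74) → #4a004a
74%: (128 − 94.72 = 33.28→33, 0→0, 128 − 94.72 = 33.28→33) → #210021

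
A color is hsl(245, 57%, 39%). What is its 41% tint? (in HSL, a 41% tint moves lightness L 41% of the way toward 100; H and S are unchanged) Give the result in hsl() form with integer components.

hsl(245, 57%, 64%)

L moves 41% from 39 toward 100: 39 + 25.01 = 64.01 → 64.
H and S are unchanged.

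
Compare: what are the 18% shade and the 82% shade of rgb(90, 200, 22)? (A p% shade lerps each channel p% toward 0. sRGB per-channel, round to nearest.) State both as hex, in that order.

#4aa412, #102404

18% shade:
  R: 90 + 0.18×(0−90) = 90 − 16.2 = 73.8 → 74
  G: 200 − 36 = 164 → 164
  B: 22 + 0.18×(0−22) = 22 − 3.96 = 18.04 → 18
  → #4aa412
82% shade:
  R: 90 + 0.82×(0−90) = 90 − 73.8 = 16.2 → 16
  G: 200 + 0.82×(0−200) = 200 − 164 = 36 → 36
  B: 22 + 0.82×(0−22) = 22 − 18.04 = 3.96 → 4
  → #102404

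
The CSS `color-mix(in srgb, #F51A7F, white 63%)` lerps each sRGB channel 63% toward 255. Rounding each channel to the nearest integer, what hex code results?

#FBAAD0

#F51A7F is rgb(245, 26, 127).
A 63% tint moves each channel 63% toward 255:
  R: 245 + 6.3 = 251.3 → 251
  G: 26 + 144.27 = 170.27 → 170
  B: 127 + 80.64 = 207.64 → 208
rgb(251, 170, 208) = #FBAAD0.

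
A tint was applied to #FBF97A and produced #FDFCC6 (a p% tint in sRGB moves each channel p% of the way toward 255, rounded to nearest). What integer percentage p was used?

57%

#FBF97A is rgb(251, 249, 122); #FDFCC6 is rgb(253, 252, 198).
On the B channel (widest range): 198 ≈ 122 + (p/100)(255 − 122), so p ≈ 100×(198 − 122)/(255 − 122) = 7600/133 = 57.14.
p = 57 reproduces all three channels after rounding.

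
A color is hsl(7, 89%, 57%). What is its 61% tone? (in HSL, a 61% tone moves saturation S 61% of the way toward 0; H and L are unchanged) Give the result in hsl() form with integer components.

S moves 61% from 89 toward 0: 89 − 54.29 = 34.71 → 35.
H and L are unchanged.

hsl(7, 35%, 57%)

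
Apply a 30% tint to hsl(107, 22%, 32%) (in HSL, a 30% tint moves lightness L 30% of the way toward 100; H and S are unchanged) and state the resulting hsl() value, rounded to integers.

hsl(107, 22%, 52%)

L moves 30% from 32 toward 100: 32 + 20.4 = 52.4 → 52.
H and S are unchanged.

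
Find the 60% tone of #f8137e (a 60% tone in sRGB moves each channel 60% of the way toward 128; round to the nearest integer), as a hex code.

#b0547f

#f8137e is rgb(248, 19, 126).
A 60% tone moves each channel 60% toward 128:
  R: 248 + 0.6×(128−248) = 248 − 72 = 176 → 176
  G: 19 + 0.6×(128−19) = 19 + 65.4 = 84.4 → 84
  B: 126 + 0.6×(128−126) = 126 + 1.2 = 127.2 → 127
rgb(176, 84, 127) = #b0547f.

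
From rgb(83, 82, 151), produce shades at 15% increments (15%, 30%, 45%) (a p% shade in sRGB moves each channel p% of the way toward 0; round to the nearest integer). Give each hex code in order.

15%: (83 − 12.45 = 70.55→71, 82 − 12.3 = 69.7→70, 151 − 22.65 = 128.35→128) → #474680
30%: (83 − 24.9 = 58.1→58, 82 − 24.6 = 57.4→57, 151 − 45.3 = 105.7→106) → #3a396a
45%: (83 − 37.35 = 45.65→46, 82 − 36.9 = 45.1→45, 151 − 67.95 = 83.05→83) → #2e2d53

#474680, #3a396a, #2e2d53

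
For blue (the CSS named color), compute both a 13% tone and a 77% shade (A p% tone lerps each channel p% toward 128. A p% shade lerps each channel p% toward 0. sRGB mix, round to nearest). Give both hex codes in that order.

#1111ee, #00003b

CSS blue is rgb(0, 0, 255).
13% tone:
  R: 0 + 0.13×(128−0) = 0 + 16.64 = 16.64 → 17
  G: 0 + 0.13×(128−0) = 0 + 16.64 = 16.64 → 17
  B: 255 + 0.13×(128−255) = 255 − 16.51 = 238.49 → 238
  → #1111ee
77% shade:
  R: 0 + 0.77×(0−0) = 0 + 0 = 0 → 0
  G: 0 + 0.77×(0−0) = 0 + 0 = 0 → 0
  B: 255 − 196.35 = 58.65 → 59
  → #00003b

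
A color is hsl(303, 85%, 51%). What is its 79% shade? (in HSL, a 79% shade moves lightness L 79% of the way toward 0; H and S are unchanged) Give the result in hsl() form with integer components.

L moves 79% from 51 toward 0: 51 − 40.29 = 10.71 → 11.
H and S are unchanged.

hsl(303, 85%, 11%)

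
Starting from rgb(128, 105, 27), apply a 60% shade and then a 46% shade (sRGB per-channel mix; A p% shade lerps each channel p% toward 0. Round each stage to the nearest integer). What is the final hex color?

#1c1706

Lerp each channel 60% toward 0:
  R: 128 − 76.8 = 51.2 → 51
  G: 105 + 0.6×(0−105) = 105 − 63 = 42 → 42
  B: 27 + 0.6×(0−27) = 27 − 16.2 = 10.8 → 11
After the shade: rgb(51, 42, 11) = #332a0b.
A 46% shade moves each channel 46% toward 0:
  R: 51 − 23.46 = 27.54 → 28
  G: 42 + 0.46×(0−42) = 42 − 19.32 = 22.68 → 23
  B: 11 + 0.46×(0−11) = 11 − 5.06 = 5.94 → 6
rgb(28, 23, 6) = #1c1706.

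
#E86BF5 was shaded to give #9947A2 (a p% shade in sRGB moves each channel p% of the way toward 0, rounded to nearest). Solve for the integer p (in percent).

#E86BF5 is rgb(232, 107, 245); #9947A2 is rgb(153, 71, 162).
On the B channel (widest range): 162 ≈ 245 + (p/100)(0 − 245), so p ≈ 100×(162 − 245)/(0 − 245) = -8300/-245 = 33.88.
p = 34 reproduces all three channels after rounding.

34%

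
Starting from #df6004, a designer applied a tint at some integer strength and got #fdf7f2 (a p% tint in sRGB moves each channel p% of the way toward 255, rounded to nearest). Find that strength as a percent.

#df6004 is rgb(223, 96, 4); #fdf7f2 is rgb(253, 247, 242).
On the B channel (widest range): 242 ≈ 4 + (p/100)(255 − 4), so p ≈ 100×(242 − 4)/(255 − 4) = 23800/251 = 94.82.
p = 95 reproduces all three channels after rounding.

95%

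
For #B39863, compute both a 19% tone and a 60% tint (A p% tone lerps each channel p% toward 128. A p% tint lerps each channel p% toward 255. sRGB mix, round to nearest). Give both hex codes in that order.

#A99369, #E1D6C1

#B39863 is rgb(179, 152, 99).
19% tone:
  R: 179 + 0.19×(128−179) = 179 − 9.69 = 169.31 → 169
  G: 152 + 0.19×(128−152) = 152 − 4.56 = 147.44 → 147
  B: 99 + 0.19×(128−99) = 99 + 5.51 = 104.51 → 105
  → #A99369
60% tint:
  R: 179 + 45.6 = 224.6 → 225
  G: 152 + 0.6×(255−152) = 152 + 61.8 = 213.8 → 214
  B: 99 + 0.6×(255−99) = 99 + 93.6 = 192.6 → 193
  → #E1D6C1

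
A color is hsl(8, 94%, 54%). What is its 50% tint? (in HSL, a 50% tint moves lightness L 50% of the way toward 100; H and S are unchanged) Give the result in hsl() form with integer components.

hsl(8, 94%, 77%)

L moves 50% from 54 toward 100: 54 + 23 = 77 → 77.
H and S are unchanged.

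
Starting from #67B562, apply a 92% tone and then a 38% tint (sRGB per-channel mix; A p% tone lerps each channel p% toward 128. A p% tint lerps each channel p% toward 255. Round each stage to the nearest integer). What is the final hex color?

#67B562 is rgb(103, 181, 98).
Lerp each channel 92% toward 128:
  R: 103 + 0.92×(128−103) = 103 + 23 = 126 → 126
  G: 181 + 0.92×(128−181) = 181 − 48.76 = 132.24 → 132
  B: 98 + 0.92×(128−98) = 98 + 27.6 = 125.6 → 126
After the tone: rgb(126, 132, 126) = #7E847E.
Lerp each channel 38% toward 255:
  R: 126 + 0.38×(255−126) = 126 + 49.02 = 175.02 → 175
  G: 132 + 0.38×(255−132) = 132 + 46.74 = 178.74 → 179
  B: 126 + 0.38×(255−126) = 126 + 49.02 = 175.02 → 175
rgb(175, 179, 175) = #AFB3AF.

#AFB3AF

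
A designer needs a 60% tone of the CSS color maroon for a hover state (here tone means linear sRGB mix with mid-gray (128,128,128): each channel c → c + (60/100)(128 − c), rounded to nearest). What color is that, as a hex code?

#804D4D

CSS maroon is rgb(128, 0, 0).
A 60% tone moves each channel 60% toward 128:
  R: 128 + 0 = 128 → 128
  G: 0 + 0.6×(128−0) = 0 + 76.8 = 76.8 → 77
  B: 0 + 0.6×(128−0) = 0 + 76.8 = 76.8 → 77
rgb(128, 77, 77) = #804D4D.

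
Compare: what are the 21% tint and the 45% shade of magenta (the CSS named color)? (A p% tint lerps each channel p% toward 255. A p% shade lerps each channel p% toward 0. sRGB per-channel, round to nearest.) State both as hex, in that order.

CSS magenta is rgb(255, 0, 255).
21% tint:
  R: 255 + 0.21×(255−255) = 255 + 0 = 255 → 255
  G: 0 + 53.55 = 53.55 → 54
  B: 255 + 0 = 255 → 255
  → #ff36ff
45% shade:
  R: 255 + 0.45×(0−255) = 255 − 114.75 = 140.25 → 140
  G: 0 + 0.45×(0−0) = 0 + 0 = 0 → 0
  B: 255 + 0.45×(0−255) = 255 − 114.75 = 140.25 → 140
  → #8c008c

#ff36ff, #8c008c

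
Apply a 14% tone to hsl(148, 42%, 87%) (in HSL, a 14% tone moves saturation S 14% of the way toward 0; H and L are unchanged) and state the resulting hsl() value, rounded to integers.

hsl(148, 36%, 87%)

S moves 14% from 42 toward 0: 42 − 5.88 = 36.12 → 36.
H and L are unchanged.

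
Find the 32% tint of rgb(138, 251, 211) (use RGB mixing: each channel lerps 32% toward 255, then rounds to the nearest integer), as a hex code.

A 32% tint moves each channel 32% toward 255:
  R: 138 + 0.32×(255−138) = 138 + 37.44 = 175.44 → 175
  G: 251 + 1.28 = 252.28 → 252
  B: 211 + 0.32×(255−211) = 211 + 14.08 = 225.08 → 225
rgb(175, 252, 225) = #affce1.

#affce1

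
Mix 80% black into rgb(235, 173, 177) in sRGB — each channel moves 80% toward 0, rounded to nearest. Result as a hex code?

Lerp each channel 80% toward 0:
  R: 235 − 188 = 47 → 47
  G: 173 + 0.8×(0−173) = 173 − 138.4 = 34.6 → 35
  B: 177 − 141.6 = 35.4 → 35
rgb(47, 35, 35) = #2f2323.

#2f2323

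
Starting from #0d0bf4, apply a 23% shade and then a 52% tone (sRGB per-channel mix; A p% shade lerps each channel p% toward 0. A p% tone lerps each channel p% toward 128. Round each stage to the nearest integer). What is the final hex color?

#47469d

#0d0bf4 is rgb(13, 11, 244).
Lerp each channel 23% toward 0:
  R: 13 + 0.23×(0−13) = 13 − 2.99 = 10.01 → 10
  G: 11 − 2.53 = 8.47 → 8
  B: 244 + 0.23×(0−244) = 244 − 56.12 = 187.88 → 188
After the shade: rgb(10, 8, 188) = #0a08bc.
Per channel, c → c + 0.52(128 − c):
  R: 10 + 61.36 = 71.36 → 71
  G: 8 + 0.52×(128−8) = 8 + 62.4 = 70.4 → 70
  B: 188 − 31.2 = 156.8 → 157
rgb(71, 70, 157) = #47469d.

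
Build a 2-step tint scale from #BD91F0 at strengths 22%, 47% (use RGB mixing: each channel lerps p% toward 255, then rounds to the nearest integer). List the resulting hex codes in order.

#CCA9F3, #DCC5F7

#BD91F0 is rgb(189, 145, 240).
22%: (189 + 14.52 = 203.52→204, 145 + 24.2 = 169.2→169, 240 + 3.3 = 243.3→243) → #CCA9F3
47%: (189 + 31.02 = 220.02→220, 145 + 51.7 = 196.7→197, 240 + 7.05 = 247.05→247) → #DCC5F7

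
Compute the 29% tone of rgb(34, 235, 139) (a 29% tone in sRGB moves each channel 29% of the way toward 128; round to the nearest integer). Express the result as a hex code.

#3dcc88

Per channel, c → c + 0.29(128 − c):
  R: 34 + 27.26 = 61.26 → 61
  G: 235 + 0.29×(128−235) = 235 − 31.03 = 203.97 → 204
  B: 139 − 3.19 = 135.81 → 136
rgb(61, 204, 136) = #3dcc88.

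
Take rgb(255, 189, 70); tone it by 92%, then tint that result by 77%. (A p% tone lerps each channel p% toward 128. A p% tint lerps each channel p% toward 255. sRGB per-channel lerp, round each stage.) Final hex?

#E4E3E1

Lerp each channel 92% toward 128:
  R: 255 − 116.84 = 138.16 → 138
  G: 189 − 56.12 = 132.88 → 133
  B: 70 + 0.92×(128−70) = 70 + 53.36 = 123.36 → 123
After the tone: rgb(138, 133, 123) = #8A857B.
Per channel, c → c + 0.77(255 − c):
  R: 138 + 0.77×(255−138) = 138 + 90.09 = 228.09 → 228
  G: 133 + 0.77×(255−133) = 133 + 93.94 = 226.94 → 227
  B: 123 + 101.64 = 224.64 → 225
rgb(228, 227, 225) = #E4E3E1.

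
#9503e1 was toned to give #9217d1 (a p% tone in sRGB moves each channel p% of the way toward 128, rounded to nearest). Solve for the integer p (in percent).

#9503e1 is rgb(149, 3, 225); #9217d1 is rgb(146, 23, 209).
On the G channel (widest range): 23 ≈ 3 + (p/100)(128 − 3), so p ≈ 100×(23 − 3)/(128 − 3) = 2000/125 = 16.00.
p = 16 reproduces all three channels after rounding.

16%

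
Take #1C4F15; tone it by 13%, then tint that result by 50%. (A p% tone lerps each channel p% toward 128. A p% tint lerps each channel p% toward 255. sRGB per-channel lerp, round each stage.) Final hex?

#94AA91

#1C4F15 is rgb(28, 79, 21).
Per channel, c → c + 0.13(128 − c):
  R: 28 + 0.13×(128−28) = 28 + 13 = 41 → 41
  G: 79 + 0.13×(128−79) = 79 + 6.37 = 85.37 → 85
  B: 21 + 0.13×(128−21) = 21 + 13.91 = 34.91 → 35
After the tone: rgb(41, 85, 35) = #295523.
A 50% tint moves each channel 50% toward 255:
  R: 41 + 107 = 148 → 148
  G: 85 + 85 = 170 → 170
  B: 35 + 0.5×(255−35) = 35 + 110 = 145 → 145
rgb(148, 170, 145) = #94AA91.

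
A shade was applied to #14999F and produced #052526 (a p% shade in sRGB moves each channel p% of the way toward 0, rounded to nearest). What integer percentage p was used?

76%

#14999F is rgb(20, 153, 159); #052526 is rgb(5, 37, 38).
On the B channel (widest range): 38 ≈ 159 + (p/100)(0 − 159), so p ≈ 100×(38 − 159)/(0 − 159) = -12100/-159 = 76.10.
p = 76 reproduces all three channels after rounding.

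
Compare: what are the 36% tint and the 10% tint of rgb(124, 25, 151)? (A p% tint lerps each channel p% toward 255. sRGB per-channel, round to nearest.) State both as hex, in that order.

#ab6cbc, #8930a1

36% tint:
  R: 124 + 0.36×(255−124) = 124 + 47.16 = 171.16 → 171
  G: 25 + 82.8 = 107.8 → 108
  B: 151 + 37.44 = 188.44 → 188
  → #ab6cbc
10% tint:
  R: 124 + 0.1×(255−124) = 124 + 13.1 = 137.1 → 137
  G: 25 + 0.1×(255−25) = 25 + 23 = 48 → 48
  B: 151 + 0.1×(255−151) = 151 + 10.4 = 161.4 → 161
  → #8930a1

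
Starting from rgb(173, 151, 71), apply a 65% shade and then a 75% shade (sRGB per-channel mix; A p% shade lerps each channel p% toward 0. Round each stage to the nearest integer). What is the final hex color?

Lerp each channel 65% toward 0:
  R: 173 + 0.65×(0−173) = 173 − 112.45 = 60.55 → 61
  G: 151 + 0.65×(0−151) = 151 − 98.15 = 52.85 → 53
  B: 71 − 46.15 = 24.85 → 25
After the shade: rgb(61, 53, 25) = #3D3519.
Lerp each channel 75% toward 0:
  R: 61 + 0.75×(0−61) = 61 − 45.75 = 15.25 → 15
  G: 53 − 39.75 = 13.25 → 13
  B: 25 + 0.75×(0−25) = 25 − 18.75 = 6.25 → 6
rgb(15, 13, 6) = #0F0D06.

#0F0D06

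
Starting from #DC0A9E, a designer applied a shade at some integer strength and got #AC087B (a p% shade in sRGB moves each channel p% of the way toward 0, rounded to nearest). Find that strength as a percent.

#DC0A9E is rgb(220, 10, 158); #AC087B is rgb(172, 8, 123).
On the R channel (widest range): 172 ≈ 220 + (p/100)(0 − 220), so p ≈ 100×(172 − 220)/(0 − 220) = -4800/-220 = 21.82.
p = 22 reproduces all three channels after rounding.

22%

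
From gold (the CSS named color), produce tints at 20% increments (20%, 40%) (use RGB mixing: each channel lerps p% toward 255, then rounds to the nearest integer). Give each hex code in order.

#FFDF33, #FFE766

CSS gold is rgb(255, 215, 0).
20%: (255→255, 215 + 8 = 223→223, 0 + 51 = 51→51) → #FFDF33
40%: (255→255, 215 + 16 = 231→231, 0 + 102 = 102→102) → #FFE766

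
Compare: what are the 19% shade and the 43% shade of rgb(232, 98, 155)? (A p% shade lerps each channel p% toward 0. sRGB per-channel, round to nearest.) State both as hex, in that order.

19% shade:
  R: 232 − 44.08 = 187.92 → 188
  G: 98 + 0.19×(0−98) = 98 − 18.62 = 79.38 → 79
  B: 155 + 0.19×(0−155) = 155 − 29.45 = 125.55 → 126
  → #BC4F7E
43% shade:
  R: 232 + 0.43×(0−232) = 232 − 99.76 = 132.24 → 132
  G: 98 + 0.43×(0−98) = 98 − 42.14 = 55.86 → 56
  B: 155 + 0.43×(0−155) = 155 − 66.65 = 88.35 → 88
  → #843858

#BC4F7E, #843858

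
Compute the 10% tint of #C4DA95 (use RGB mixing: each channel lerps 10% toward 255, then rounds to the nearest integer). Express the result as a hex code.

#C4DA95 is rgb(196, 218, 149).
A 10% tint moves each channel 10% toward 255:
  R: 196 + 0.1×(255−196) = 196 + 5.9 = 201.9 → 202
  G: 218 + 0.1×(255−218) = 218 + 3.7 = 221.7 → 222
  B: 149 + 0.1×(255−149) = 149 + 10.6 = 159.6 → 160
rgb(202, 222, 160) = #CADEA0.

#CADEA0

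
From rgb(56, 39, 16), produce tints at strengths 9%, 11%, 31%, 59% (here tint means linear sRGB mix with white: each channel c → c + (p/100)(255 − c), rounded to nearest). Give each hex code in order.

#4a3a26, #4e3f2a, #766a5a, #ada69d

9%: (56 + 17.91 = 73.91→74, 39 + 19.44 = 58.44→58, 16 + 21.51 = 37.51→38) → #4a3a26
11%: (56 + 21.89 = 77.89→78, 39 + 23.76 = 62.76→63, 16 + 26.29 = 42.29→42) → #4e3f2a
31%: (56 + 61.69 = 117.69→118, 39 + 66.96 = 105.96→106, 16 + 74.09 = 90.09→90) → #766a5a
59%: (56 + 117.41 = 173.41→173, 39 + 127.44 = 166.44→166, 16 + 141.01 = 157.01→157) → #ada69d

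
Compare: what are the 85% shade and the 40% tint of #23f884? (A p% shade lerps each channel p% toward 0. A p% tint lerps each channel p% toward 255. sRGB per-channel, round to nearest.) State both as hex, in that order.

#052514, #7bfbb5

#23f884 is rgb(35, 248, 132).
85% shade:
  R: 35 − 29.75 = 5.25 → 5
  G: 248 + 0.85×(0−248) = 248 − 210.8 = 37.2 → 37
  B: 132 + 0.85×(0−132) = 132 − 112.2 = 19.8 → 20
  → #052514
40% tint:
  R: 35 + 88 = 123 → 123
  G: 248 + 0.4×(255−248) = 248 + 2.8 = 250.8 → 251
  B: 132 + 0.4×(255−132) = 132 + 49.2 = 181.2 → 181
  → #7bfbb5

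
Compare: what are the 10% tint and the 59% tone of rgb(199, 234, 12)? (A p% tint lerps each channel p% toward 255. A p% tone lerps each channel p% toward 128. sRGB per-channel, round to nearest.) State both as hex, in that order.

#cdec24, #9dab50

10% tint:
  R: 199 + 0.1×(255−199) = 199 + 5.6 = 204.6 → 205
  G: 234 + 2.1 = 236.1 → 236
  B: 12 + 0.1×(255−12) = 12 + 24.3 = 36.3 → 36
  → #cdec24
59% tone:
  R: 199 + 0.59×(128−199) = 199 − 41.89 = 157.11 → 157
  G: 234 + 0.59×(128−234) = 234 − 62.54 = 171.46 → 171
  B: 12 + 68.44 = 80.44 → 80
  → #9dab50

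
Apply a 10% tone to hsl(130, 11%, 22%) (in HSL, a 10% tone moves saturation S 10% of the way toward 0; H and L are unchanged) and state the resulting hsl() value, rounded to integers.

hsl(130, 10%, 22%)

S moves 10% from 11 toward 0: 11 − 1.1 = 9.9 → 10.
H and L are unchanged.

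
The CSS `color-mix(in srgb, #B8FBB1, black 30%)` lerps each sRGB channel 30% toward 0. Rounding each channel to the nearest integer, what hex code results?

#B8FBB1 is rgb(184, 251, 177).
Lerp each channel 30% toward 0:
  R: 184 − 55.2 = 128.8 → 129
  G: 251 − 75.3 = 175.7 → 176
  B: 177 + 0.3×(0−177) = 177 − 53.1 = 123.9 → 124
rgb(129, 176, 124) = #81B07C.

#81B07C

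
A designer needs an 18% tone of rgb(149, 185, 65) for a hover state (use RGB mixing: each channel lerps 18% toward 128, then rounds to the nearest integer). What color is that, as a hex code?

#91af4c

An 18% tone moves each channel 18% toward 128:
  R: 149 − 3.78 = 145.22 → 145
  G: 185 − 10.26 = 174.74 → 175
  B: 65 + 11.34 = 76.34 → 76
rgb(145, 175, 76) = #91af4c.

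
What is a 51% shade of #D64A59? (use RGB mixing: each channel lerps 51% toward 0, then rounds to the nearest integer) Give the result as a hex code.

#69242C

#D64A59 is rgb(214, 74, 89).
A 51% shade moves each channel 51% toward 0:
  R: 214 + 0.51×(0−214) = 214 − 109.14 = 104.86 → 105
  G: 74 + 0.51×(0−74) = 74 − 37.74 = 36.26 → 36
  B: 89 + 0.51×(0−89) = 89 − 45.39 = 43.61 → 44
rgb(105, 36, 44) = #69242C.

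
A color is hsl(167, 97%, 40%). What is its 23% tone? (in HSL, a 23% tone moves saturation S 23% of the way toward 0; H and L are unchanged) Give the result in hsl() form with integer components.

S moves 23% from 97 toward 0: 97 − 22.31 = 74.69 → 75.
H and L are unchanged.

hsl(167, 75%, 40%)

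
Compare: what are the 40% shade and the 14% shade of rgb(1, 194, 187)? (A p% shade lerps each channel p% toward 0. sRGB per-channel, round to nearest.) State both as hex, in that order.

40% shade:
  R: 1 − 0.4 = 0.6 → 1
  G: 194 + 0.4×(0−194) = 194 − 77.6 = 116.4 → 116
  B: 187 − 74.8 = 112.2 → 112
  → #017470
14% shade:
  R: 1 − 0.14 = 0.86 → 1
  G: 194 + 0.14×(0−194) = 194 − 27.16 = 166.84 → 167
  B: 187 − 26.18 = 160.82 → 161
  → #01A7A1

#017470, #01A7A1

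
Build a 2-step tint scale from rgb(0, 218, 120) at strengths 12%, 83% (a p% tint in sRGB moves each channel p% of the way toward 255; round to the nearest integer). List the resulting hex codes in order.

#1FDE88, #D4F9E8

12%: (0 + 30.6 = 30.6→31, 218 + 4.44 = 222.44→222, 120 + 16.2 = 136.2→136) → #1FDE88
83%: (0 + 211.65 = 211.65→212, 218 + 30.71 = 248.71→249, 120 + 112.05 = 232.05→232) → #D4F9E8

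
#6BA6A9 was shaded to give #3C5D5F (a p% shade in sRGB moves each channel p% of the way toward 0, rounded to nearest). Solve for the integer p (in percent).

44%

#6BA6A9 is rgb(107, 166, 169); #3C5D5F is rgb(60, 93, 95).
On the B channel (widest range): 95 ≈ 169 + (p/100)(0 − 169), so p ≈ 100×(95 − 169)/(0 − 169) = -7400/-169 = 43.79.
p = 44 reproduces all three channels after rounding.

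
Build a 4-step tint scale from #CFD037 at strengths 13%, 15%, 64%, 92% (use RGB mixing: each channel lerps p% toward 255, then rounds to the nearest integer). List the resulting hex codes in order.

#CFD037 is rgb(207, 208, 55).
13%: (207 + 6.24 = 213.24→213, 208 + 6.11 = 214.11→214, 55 + 26 = 81→81) → #D5D651
15%: (207 + 7.2 = 214.2→214, 208 + 7.05 = 215.05→215, 55 + 30 = 85→85) → #D6D755
64%: (207 + 30.72 = 237.72→238, 208 + 30.08 = 238.08→238, 55 + 128 = 183→183) → #EEEEB7
92%: (207 + 44.16 = 251.16→251, 208 + 43.24 = 251.24→251, 55 + 184 = 239→239) → #FBFBEF

#D5D651, #D6D755, #EEEEB7, #FBFBEF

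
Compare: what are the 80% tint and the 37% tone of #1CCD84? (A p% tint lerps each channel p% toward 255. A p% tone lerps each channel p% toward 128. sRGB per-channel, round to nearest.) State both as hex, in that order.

#1CCD84 is rgb(28, 205, 132).
80% tint:
  R: 28 + 0.8×(255−28) = 28 + 181.6 = 209.6 → 210
  G: 205 + 40 = 245 → 245
  B: 132 + 0.8×(255−132) = 132 + 98.4 = 230.4 → 230
  → #D2F5E6
37% tone:
  R: 28 + 0.37×(128−28) = 28 + 37 = 65 → 65
  G: 205 − 28.49 = 176.51 → 177
  B: 132 − 1.48 = 130.52 → 131
  → #41B183

#D2F5E6, #41B183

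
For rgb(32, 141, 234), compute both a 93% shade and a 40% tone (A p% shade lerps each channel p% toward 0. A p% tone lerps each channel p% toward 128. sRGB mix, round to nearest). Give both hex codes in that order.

93% shade:
  R: 32 − 29.76 = 2.24 → 2
  G: 141 + 0.93×(0−141) = 141 − 131.13 = 9.87 → 10
  B: 234 − 217.62 = 16.38 → 16
  → #020a10
40% tone:
  R: 32 + 38.4 = 70.4 → 70
  G: 141 − 5.2 = 135.8 → 136
  B: 234 − 42.4 = 191.6 → 192
  → #4688c0

#020a10, #4688c0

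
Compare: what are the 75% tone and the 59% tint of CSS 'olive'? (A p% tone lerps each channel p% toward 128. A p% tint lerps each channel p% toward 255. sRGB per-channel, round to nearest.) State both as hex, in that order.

#808060, #CBCB96

CSS olive is rgb(128, 128, 0).
75% tone:
  R: 128 + 0 = 128 → 128
  G: 128 + 0 = 128 → 128
  B: 0 + 96 = 96 → 96
  → #808060
59% tint:
  R: 128 + 0.59×(255−128) = 128 + 74.93 = 202.93 → 203
  G: 128 + 74.93 = 202.93 → 203
  B: 0 + 0.59×(255−0) = 0 + 150.45 = 150.45 → 150
  → #CBCB96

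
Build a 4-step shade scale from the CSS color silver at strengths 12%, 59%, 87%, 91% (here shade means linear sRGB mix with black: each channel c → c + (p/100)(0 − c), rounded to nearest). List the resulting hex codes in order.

CSS silver is rgb(192, 192, 192).
12%: (192 − 23.04 = 168.96→169, 192 − 23.04 = 168.96→169, 192 − 23.04 = 168.96→169) → #a9a9a9
59%: (192 − 113.28 = 78.72→79, 192 − 113.28 = 78.72→79, 192 − 113.28 = 78.72→79) → #4f4f4f
87%: (192 − 167.04 = 24.96→25, 192 − 167.04 = 24.96→25, 192 − 167.04 = 24.96→25) → #191919
91%: (192 − 174.72 = 17.28→17, 192 − 174.72 = 17.28→17, 192 − 174.72 = 17.28→17) → #111111

#a9a9a9, #4f4f4f, #191919, #111111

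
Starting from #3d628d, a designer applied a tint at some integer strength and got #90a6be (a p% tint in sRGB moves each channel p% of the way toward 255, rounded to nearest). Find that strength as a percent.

#3d628d is rgb(61, 98, 141); #90a6be is rgb(144, 166, 190).
On the R channel (widest range): 144 ≈ 61 + (p/100)(255 − 61), so p ≈ 100×(144 − 61)/(255 − 61) = 8300/194 = 42.78.
p = 43 reproduces all three channels after rounding.

43%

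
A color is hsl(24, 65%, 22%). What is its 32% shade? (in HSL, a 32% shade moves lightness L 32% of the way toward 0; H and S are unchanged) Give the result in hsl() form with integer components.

L moves 32% from 22 toward 0: 22 − 7.04 = 14.96 → 15.
H and S are unchanged.

hsl(24, 65%, 15%)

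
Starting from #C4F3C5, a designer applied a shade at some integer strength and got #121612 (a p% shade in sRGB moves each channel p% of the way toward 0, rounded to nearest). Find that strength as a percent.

91%

#C4F3C5 is rgb(196, 243, 197); #121612 is rgb(18, 22, 18).
On the G channel (widest range): 22 ≈ 243 + (p/100)(0 − 243), so p ≈ 100×(22 − 243)/(0 − 243) = -22100/-243 = 90.95.
p = 91 reproduces all three channels after rounding.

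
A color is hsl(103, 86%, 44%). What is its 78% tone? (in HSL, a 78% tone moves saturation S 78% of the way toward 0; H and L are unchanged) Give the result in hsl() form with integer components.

hsl(103, 19%, 44%)

S moves 78% from 86 toward 0: 86 − 67.08 = 18.92 → 19.
H and L are unchanged.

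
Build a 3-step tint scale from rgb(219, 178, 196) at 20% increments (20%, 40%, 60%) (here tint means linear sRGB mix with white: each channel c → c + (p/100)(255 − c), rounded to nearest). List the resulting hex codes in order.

#e2c1d0, #e9d1dc, #f1e0e7

20%: (219 + 7.2 = 226.2→226, 178 + 15.4 = 193.4→193, 196 + 11.8 = 207.8→208) → #e2c1d0
40%: (219 + 14.4 = 233.4→233, 178 + 30.8 = 208.8→209, 196 + 23.6 = 219.6→220) → #e9d1dc
60%: (219 + 21.6 = 240.6→241, 178 + 46.2 = 224.2→224, 196 + 35.4 = 231.4→231) → #f1e0e7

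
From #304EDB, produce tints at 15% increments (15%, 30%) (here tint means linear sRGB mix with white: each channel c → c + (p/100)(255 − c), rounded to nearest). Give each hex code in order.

#304EDB is rgb(48, 78, 219).
15%: (48 + 31.05 = 79.05→79, 78 + 26.55 = 104.55→105, 219 + 5.4 = 224.4→224) → #4F69E0
30%: (48 + 62.1 = 110.1→110, 78 + 53.1 = 131.1→131, 219 + 10.8 = 229.8→230) → #6E83E6

#4F69E0, #6E83E6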